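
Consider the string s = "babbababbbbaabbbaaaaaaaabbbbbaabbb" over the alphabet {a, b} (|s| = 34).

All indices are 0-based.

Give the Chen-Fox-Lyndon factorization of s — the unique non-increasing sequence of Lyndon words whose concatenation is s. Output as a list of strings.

emit factor 1: 'b' (i=0, period=1)
emit factor 2: 'abb' (i=1, period=3)
emit factor 3: 'ababbbb' (i=4, period=7)
emit factor 4: 'aabbb' (i=11, period=5)
emit factor 5: 'aaaaaaaabbbbbaabbb' (i=16, period=18)

["b", "abb", "ababbbb", "aabbb", "aaaaaaaabbbbbaabbb"]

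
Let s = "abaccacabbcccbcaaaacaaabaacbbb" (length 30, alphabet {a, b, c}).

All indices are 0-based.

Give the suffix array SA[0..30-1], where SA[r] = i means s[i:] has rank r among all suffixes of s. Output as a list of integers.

rank | idx | suffix
   0 |  15 | aaaacaaabaacbbb
   1 |  20 | aaabaacbbb
   2 |  16 | aaacaaabaacbbb
   3 |  21 | aabaacbbb
   4 |  17 | aacaaabaacbbb
   5 |  24 | aacbbb
   6 |  22 | abaacbbb
   7 |   0 | abaccacabbcccbcaaaacaaabaacbbb
   8 |   7 | abbcccbcaaaacaaabaacbbb
   9 |  18 | acaaabaacbbb
  10 |   5 | acabbcccbcaaaacaaabaacbbb
  11 |  25 | acbbb
  12 |   2 | accacabbcccbcaaaacaaabaacbbb
  13 |  29 | b
  14 |  23 | baacbbb
  15 |   1 | baccacabbcccbcaaaacaaabaacbbb
  16 |  28 | bb
  17 |  27 | bbb
  18 |   8 | bbcccbcaaaacaaabaacbbb
  19 |  13 | bcaaaacaaabaacbbb
  20 |   9 | bcccbcaaaacaaabaacbbb
  21 |  14 | caaaacaaabaacbbb
  22 |  19 | caaabaacbbb
  23 |   6 | cabbcccbcaaaacaaabaacbbb
  24 |   4 | cacabbcccbcaaaacaaabaacbbb
  25 |  26 | cbbb
  26 |  12 | cbcaaaacaaabaacbbb
  27 |   3 | ccacabbcccbcaaaacaaabaacbbb
  28 |  11 | ccbcaaaacaaabaacbbb
  29 |  10 | cccbcaaaacaaabaacbbb

[15, 20, 16, 21, 17, 24, 22, 0, 7, 18, 5, 25, 2, 29, 23, 1, 28, 27, 8, 13, 9, 14, 19, 6, 4, 26, 12, 3, 11, 10]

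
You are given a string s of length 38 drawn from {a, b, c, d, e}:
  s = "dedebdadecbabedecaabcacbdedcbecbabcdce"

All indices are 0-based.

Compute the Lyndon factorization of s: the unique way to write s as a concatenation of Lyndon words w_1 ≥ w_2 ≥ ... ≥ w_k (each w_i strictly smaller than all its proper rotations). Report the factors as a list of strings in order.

emit factor 1: 'de' (i=0, period=2)
emit factor 2: 'de' (i=2, period=2)
emit factor 3: 'bd' (i=4, period=2)
emit factor 4: 'adecb' (i=6, period=5)
emit factor 5: 'abedec' (i=11, period=6)
emit factor 6: 'aabcacbdedcbecbabcdce' (i=17, period=21)

["de", "de", "bd", "adecb", "abedec", "aabcacbdedcbecbabcdce"]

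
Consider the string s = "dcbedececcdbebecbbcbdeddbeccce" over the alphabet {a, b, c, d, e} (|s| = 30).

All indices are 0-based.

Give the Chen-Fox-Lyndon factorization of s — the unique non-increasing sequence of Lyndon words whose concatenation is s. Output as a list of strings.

emit factor 1: 'd' (i=0, period=1)
emit factor 2: 'c' (i=1, period=1)
emit factor 3: 'bedececcd' (i=2, period=9)
emit factor 4: 'bebec' (i=11, period=5)
emit factor 5: 'bbcbdeddbeccce' (i=16, period=14)

["d", "c", "bedececcd", "bebec", "bbcbdeddbeccce"]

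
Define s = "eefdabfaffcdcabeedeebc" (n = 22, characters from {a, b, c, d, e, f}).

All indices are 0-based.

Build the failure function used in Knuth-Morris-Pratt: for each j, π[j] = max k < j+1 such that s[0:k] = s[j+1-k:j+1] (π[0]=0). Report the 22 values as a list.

[0, 1, 0, 0, 0, 0, 0, 0, 0, 0, 0, 0, 0, 0, 0, 1, 2, 0, 1, 2, 0, 0]

π[0] = 0
j=1 s[j]='e': π[1]=1 (border 'e')
j=2 s[j]='f': k: 1→0; π[2]=0 (border '')
j=3 s[j]='d': π[3]=0 (border '')
j=4 s[j]='a': π[4]=0 (border '')
j=5 s[j]='b': π[5]=0 (border '')
j=6 s[j]='f': π[6]=0 (border '')
j=7 s[j]='a': π[7]=0 (border '')
j=8 s[j]='f': π[8]=0 (border '')
j=9 s[j]='f': π[9]=0 (border '')
j=10 s[j]='c': π[10]=0 (border '')
j=11 s[j]='d': π[11]=0 (border '')
j=12 s[j]='c': π[12]=0 (border '')
j=13 s[j]='a': π[13]=0 (border '')
j=14 s[j]='b': π[14]=0 (border '')
j=15 s[j]='e': π[15]=1 (border 'e')
j=16 s[j]='e': π[16]=2 (border 'ee')
j=17 s[j]='d': k: 2→1→0; π[17]=0 (border '')
j=18 s[j]='e': π[18]=1 (border 'e')
j=19 s[j]='e': π[19]=2 (border 'ee')
j=20 s[j]='b': k: 2→1→0; π[20]=0 (border '')
j=21 s[j]='c': π[21]=0 (border '')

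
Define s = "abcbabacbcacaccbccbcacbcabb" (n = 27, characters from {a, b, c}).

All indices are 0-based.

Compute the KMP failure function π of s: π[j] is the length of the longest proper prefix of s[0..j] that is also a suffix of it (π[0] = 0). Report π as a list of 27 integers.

[0, 0, 0, 0, 1, 2, 1, 0, 0, 0, 1, 0, 1, 0, 0, 0, 0, 0, 0, 0, 1, 0, 0, 0, 1, 2, 0]

π[0] = 0
j=1 s[j]='b': π[1]=0 (border '')
j=2 s[j]='c': π[2]=0 (border '')
j=3 s[j]='b': π[3]=0 (border '')
j=4 s[j]='a': π[4]=1 (border 'a')
j=5 s[j]='b': π[5]=2 (border 'ab')
j=6 s[j]='a': k: 2→0; π[6]=1 (border 'a')
j=7 s[j]='c': k: 1→0; π[7]=0 (border '')
j=8 s[j]='b': π[8]=0 (border '')
j=9 s[j]='c': π[9]=0 (border '')
j=10 s[j]='a': π[10]=1 (border 'a')
j=11 s[j]='c': k: 1→0; π[11]=0 (border '')
j=12 s[j]='a': π[12]=1 (border 'a')
j=13 s[j]='c': k: 1→0; π[13]=0 (border '')
j=14 s[j]='c': π[14]=0 (border '')
j=15 s[j]='b': π[15]=0 (border '')
j=16 s[j]='c': π[16]=0 (border '')
j=17 s[j]='c': π[17]=0 (border '')
j=18 s[j]='b': π[18]=0 (border '')
j=19 s[j]='c': π[19]=0 (border '')
j=20 s[j]='a': π[20]=1 (border 'a')
j=21 s[j]='c': k: 1→0; π[21]=0 (border '')
j=22 s[j]='b': π[22]=0 (border '')
j=23 s[j]='c': π[23]=0 (border '')
j=24 s[j]='a': π[24]=1 (border 'a')
j=25 s[j]='b': π[25]=2 (border 'ab')
j=26 s[j]='b': k: 2→0; π[26]=0 (border '')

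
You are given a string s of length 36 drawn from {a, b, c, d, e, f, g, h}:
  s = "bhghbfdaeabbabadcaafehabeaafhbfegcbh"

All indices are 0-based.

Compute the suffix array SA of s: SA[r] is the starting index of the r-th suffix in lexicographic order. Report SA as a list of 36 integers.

[17, 25, 12, 9, 22, 14, 7, 18, 26, 11, 13, 10, 23, 4, 29, 34, 0, 16, 33, 6, 15, 24, 8, 31, 20, 5, 30, 19, 27, 32, 2, 35, 21, 3, 28, 1]

sorted suffixes:
  #0 SA[0]=17  'aafehabeaafhbfegcbh'
  #1 SA[1]=25  'aafhbfegcbh'
  #2 SA[2]=12  'abadcaafehabeaafhbfegcbh'
  #3 SA[3]=9  'abbabadcaafehabeaafhbfegcbh'
  #4 SA[4]=22  'abeaafhbfegcbh'
  #5 SA[5]=14  'adcaafehabeaafhbfegcbh'
  #6 SA[6]=7  'aeabbabadcaafehabeaafhbfegcbh'
  #7 SA[7]=18  'afehabeaafhbfegcbh'
  #8 SA[8]=26  'afhbfegcbh'
  #9 SA[9]=11  'babadcaafehabeaafhbfegcbh'
  #10 SA[10]=13  'badcaafehabeaafhbfegcbh'
  #11 SA[11]=10  'bbabadcaafehabeaafhbfegcbh'
  #12 SA[12]=23  'beaafhbfegcbh'
  #13 SA[13]=4  'bfdaeabbabadcaafehabeaafhbfegcbh'
  #14 SA[14]=29  'bfegcbh'
  #15 SA[15]=34  'bh'
  #16 SA[16]=0  'bhghbfdaeabbabadcaafehabeaafhbfegcbh'
  #17 SA[17]=16  'caafehabeaafhbfegcbh'
  #18 SA[18]=33  'cbh'
  #19 SA[19]=6  'daeabbabadcaafehabeaafhbfegcbh'
  #20 SA[20]=15  'dcaafehabeaafhbfegcbh'
  #21 SA[21]=24  'eaafhbfegcbh'
  #22 SA[22]=8  'eabbabadcaafehabeaafhbfegcbh'
  #23 SA[23]=31  'egcbh'
  #24 SA[24]=20  'ehabeaafhbfegcbh'
  #25 SA[25]=5  'fdaeabbabadcaafehabeaafhbfegcbh'
  #26 SA[26]=30  'fegcbh'
  #27 SA[27]=19  'fehabeaafhbfegcbh'
  #28 SA[28]=27  'fhbfegcbh'
  #29 SA[29]=32  'gcbh'
  #30 SA[30]=2  'ghbfdaeabbabadcaafehabeaafhbfegcbh'
  #31 SA[31]=35  'h'
  #32 SA[32]=21  'habeaafhbfegcbh'
  #33 SA[33]=3  'hbfdaeabbabadcaafehabeaafhbfegcbh'
  #34 SA[34]=28  'hbfegcbh'
  #35 SA[35]=1  'hghbfdaeabbabadcaafehabeaafhbfegcbh'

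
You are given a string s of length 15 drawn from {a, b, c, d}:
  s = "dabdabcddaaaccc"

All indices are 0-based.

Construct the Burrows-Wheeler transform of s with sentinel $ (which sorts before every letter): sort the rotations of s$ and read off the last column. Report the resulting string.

cdaddaaaccabdb$c

rank  rotation          last
    0  $dabdabcddaaaccc  c
    1  aaaccc$dabdabcdd  d
    2  aaccc$dabdabcdda  a
    3  abcddaaaccc$dabd  d
    4  abdabcddaaaccc$d  d
    5  accc$dabdabcddaa  a
    6  bcddaaaccc$dabda  a
    7  bdabcddaaaccc$da  a
    8  c$dabdabcddaaacc  c
    9  cc$dabdabcddaaac  c
   10  ccc$dabdabcddaaa  a
   11  cddaaaccc$dabdab  b
   12  daaaccc$dabdabcd  d
   13  dabcddaaaccc$dab  b
   14  dabdabcddaaaccc$  $
   15  ddaaaccc$dabdabc  c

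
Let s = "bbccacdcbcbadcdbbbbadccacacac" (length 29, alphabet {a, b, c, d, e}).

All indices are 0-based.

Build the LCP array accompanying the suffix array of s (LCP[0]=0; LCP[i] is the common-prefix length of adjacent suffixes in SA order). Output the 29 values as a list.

rank→(start, suffix):
  0 → (27, 'ac')
  1 → (25, 'acac')
  2 → (23, 'acacac')
  3 → (4, 'acdcbcbadcdbbbbadccacacac')
  4 → (19, 'adccacacac')
  5 → (11, 'adcdbbbbadccacacac')
  6 → (18, 'badccacacac')
  7 → (10, 'badcdbbbbadccacacac')
  8 → (17, 'bbadccacacac')
  9 → (16, 'bbbadccacacac')
  10 → (15, 'bbbbadccacacac')
  11 → (0, 'bbccacdcbcbadcdbbbbadccacacac')
  12 → (8, 'bcbadcdbbbbadccacacac')
  13 → (1, 'bccacdcbcbadcdbbbbadccacacac')
  14 → (28, 'c')
  15 → (26, 'cac')
  16 → (24, 'cacac')
  17 → (22, 'cacacac')
  18 → (3, 'cacdcbcbadcdbbbbadccacacac')
  19 → (9, 'cbadcdbbbbadccacacac')
  20 → (7, 'cbcbadcdbbbbadccacacac')
  21 → (21, 'ccacacac')
  22 → (2, 'ccacdcbcbadcdbbbbadccacacac')
  23 → (13, 'cdbbbbadccacacac')
  24 → (5, 'cdcbcbadcdbbbbadccacacac')
  25 → (14, 'dbbbbadccacacac')
  26 → (6, 'dcbcbadcdbbbbadccacacac')
  27 → (20, 'dccacacac')
  28 → (12, 'dcdbbbbadccacacac')

SA = [27, 25, 23, 4, 19, 11, 18, 10, 17, 16, 15, 0, 8, 1, 28, 26, 24, 22, 3, 9, 7, 21, 2, 13, 5, 14, 6, 20, 12]
i: (SA[i-1],SA[i]) lcp shared
  1: (27,25) 2 'ac'
  2: (25,23) 4 'acac'
  3: (23,4) 2 'ac'
  4: (4,19) 1 'a'
  5: (19,11) 3 'adc'
  6: (11,18) 0 ''
  7: (18,10) 4 'badc'
  8: (10,17) 1 'b'
  9: (17,16) 2 'bb'
  10: (16,15) 3 'bbb'
  11: (15,0) 2 'bb'
  12: (0,8) 1 'b'
  13: (8,1) 2 'bc'
  14: (1,28) 0 ''
  15: (28,26) 1 'c'
  16: (26,24) 3 'cac'
  17: (24,22) 5 'cacac'
  18: (22,3) 3 'cac'
  19: (3,9) 1 'c'
  20: (9,7) 2 'cb'
  21: (7,21) 1 'c'
  22: (21,2) 4 'ccac'
  23: (2,13) 1 'c'
  24: (13,5) 2 'cd'
  25: (5,14) 0 ''
  26: (14,6) 1 'd'
  27: (6,20) 2 'dc'
  28: (20,12) 2 'dc'

[0, 2, 4, 2, 1, 3, 0, 4, 1, 2, 3, 2, 1, 2, 0, 1, 3, 5, 3, 1, 2, 1, 4, 1, 2, 0, 1, 2, 2]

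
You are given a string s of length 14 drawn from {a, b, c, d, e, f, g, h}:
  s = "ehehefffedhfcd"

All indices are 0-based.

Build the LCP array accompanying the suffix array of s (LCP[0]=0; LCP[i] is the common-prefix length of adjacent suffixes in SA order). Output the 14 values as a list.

sorted suffixes:
  #0 SA[0]=12  'cd'
  #1 SA[1]=13  'd'
  #2 SA[2]=9  'dhfcd'
  #3 SA[3]=8  'edhfcd'
  #4 SA[4]=4  'efffedhfcd'
  #5 SA[5]=2  'ehefffedhfcd'
  #6 SA[6]=0  'ehehefffedhfcd'
  #7 SA[7]=11  'fcd'
  #8 SA[8]=7  'fedhfcd'
  #9 SA[9]=6  'ffedhfcd'
  #10 SA[10]=5  'fffedhfcd'
  #11 SA[11]=3  'hefffedhfcd'
  #12 SA[12]=1  'hehefffedhfcd'
  #13 SA[13]=10  'hfcd'

SA = [12, 13, 9, 8, 4, 2, 0, 11, 7, 6, 5, 3, 1, 10]
[i] adj suffixes → lcp
  [1] 12/13 → 0 ('')
  [2] 13/9 → 1 ('d')
  [3] 9/8 → 0 ('')
  [4] 8/4 → 1 ('e')
  [5] 4/2 → 1 ('e')
  [6] 2/0 → 3 ('ehe')
  [7] 0/11 → 0 ('')
  [8] 11/7 → 1 ('f')
  [9] 7/6 → 1 ('f')
  [10] 6/5 → 2 ('ff')
  [11] 5/3 → 0 ('')
  [12] 3/1 → 2 ('he')
  [13] 1/10 → 1 ('h')

[0, 0, 1, 0, 1, 1, 3, 0, 1, 1, 2, 0, 2, 1]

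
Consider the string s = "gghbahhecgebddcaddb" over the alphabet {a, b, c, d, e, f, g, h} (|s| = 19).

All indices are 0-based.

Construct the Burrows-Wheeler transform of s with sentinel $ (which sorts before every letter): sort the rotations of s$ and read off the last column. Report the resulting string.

bcbdhededdabghc$ggha

rank  rotation              last
    0  $gghbahhecgebddcaddb  b
    1  addb$gghbahhecgebddc  c
    2  ahhecgebddcaddb$gghb  b
    3  b$gghbahhecgebddcadd  d
    4  bahhecgebddcaddb$ggh  h
    5  bddcaddb$gghbahhecge  e
    6  caddb$gghbahhecgebdd  d
    7  cgebddcaddb$gghbahhe  e
    8  db$gghbahhecgebddcad  d
    9  dcaddb$gghbahhecgebd  d
   10  ddb$gghbahhecgebddca  a
   11  ddcaddb$gghbahhecgeb  b
   12  ebddcaddb$gghbahhecg  g
   13  ecgebddcaddb$gghbahh  h
   14  gebddcaddb$gghbahhec  c
   15  gghbahhecgebddcaddb$  $
   16  ghbahhecgebddcaddb$g  g
   17  hbahhecgebddcaddb$gg  g
   18  hecgebddcaddb$gghbah  h
   19  hhecgebddcaddb$gghba  a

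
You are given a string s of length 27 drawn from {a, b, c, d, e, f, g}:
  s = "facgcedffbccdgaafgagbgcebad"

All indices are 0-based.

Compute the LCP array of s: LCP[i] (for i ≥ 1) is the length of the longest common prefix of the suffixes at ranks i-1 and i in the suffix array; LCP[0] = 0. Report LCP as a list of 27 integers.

[0, 1, 1, 1, 1, 0, 1, 1, 0, 1, 1, 2, 1, 0, 1, 1, 0, 1, 0, 1, 1, 1, 0, 2, 1, 1, 3]

rank→(start, suffix):
  0 → (14, 'aafgagbgcebad')
  1 → (1, 'acgcedffbccdgaafgagbgcebad')
  2 → (25, 'ad')
  3 → (15, 'afgagbgcebad')
  4 → (18, 'agbgcebad')
  5 → (24, 'bad')
  6 → (9, 'bccdgaafgagbgcebad')
  7 → (20, 'bgcebad')
  8 → (10, 'ccdgaafgagbgcebad')
  9 → (11, 'cdgaafgagbgcebad')
  10 → (22, 'cebad')
  11 → (4, 'cedffbccdgaafgagbgcebad')
  12 → (2, 'cgcedffbccdgaafgagbgcebad')
  13 → (26, 'd')
  14 → (6, 'dffbccdgaafgagbgcebad')
  15 → (12, 'dgaafgagbgcebad')
  16 → (23, 'ebad')
  17 → (5, 'edffbccdgaafgagbgcebad')
  18 → (0, 'facgcedffbccdgaafgagbgcebad')
  19 → (8, 'fbccdgaafgagbgcebad')
  20 → (7, 'ffbccdgaafgagbgcebad')
  21 → (16, 'fgagbgcebad')
  22 → (13, 'gaafgagbgcebad')
  23 → (17, 'gagbgcebad')
  24 → (19, 'gbgcebad')
  25 → (21, 'gcebad')
  26 → (3, 'gcedffbccdgaafgagbgcebad')

SA = [14, 1, 25, 15, 18, 24, 9, 20, 10, 11, 22, 4, 2, 26, 6, 12, 23, 5, 0, 8, 7, 16, 13, 17, 19, 21, 3]
i: (SA[i-1],SA[i]) lcp shared
  1: (14,1) 1 'a'
  2: (1,25) 1 'a'
  3: (25,15) 1 'a'
  4: (15,18) 1 'a'
  5: (18,24) 0 ''
  6: (24,9) 1 'b'
  7: (9,20) 1 'b'
  8: (20,10) 0 ''
  9: (10,11) 1 'c'
  10: (11,22) 1 'c'
  11: (22,4) 2 'ce'
  12: (4,2) 1 'c'
  13: (2,26) 0 ''
  14: (26,6) 1 'd'
  15: (6,12) 1 'd'
  16: (12,23) 0 ''
  17: (23,5) 1 'e'
  18: (5,0) 0 ''
  19: (0,8) 1 'f'
  20: (8,7) 1 'f'
  21: (7,16) 1 'f'
  22: (16,13) 0 ''
  23: (13,17) 2 'ga'
  24: (17,19) 1 'g'
  25: (19,21) 1 'g'
  26: (21,3) 3 'gce'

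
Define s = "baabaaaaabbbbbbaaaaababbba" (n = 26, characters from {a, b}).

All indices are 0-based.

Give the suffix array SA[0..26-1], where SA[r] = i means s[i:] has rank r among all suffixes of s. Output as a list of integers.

[25, 15, 4, 16, 5, 17, 6, 1, 18, 7, 2, 19, 21, 8, 24, 14, 3, 0, 20, 23, 13, 22, 12, 11, 10, 9]

sorted suffixes:
  #0 SA[0]=25  'a'
  #1 SA[1]=15  'aaaaababbba'
  #2 SA[2]=4  'aaaaabbbbbbaaaaababbba'
  #3 SA[3]=16  'aaaababbba'
  #4 SA[4]=5  'aaaabbbbbbaaaaababbba'
  #5 SA[5]=17  'aaababbba'
  #6 SA[6]=6  'aaabbbbbbaaaaababbba'
  #7 SA[7]=1  'aabaaaaabbbbbbaaaaababbba'
  #8 SA[8]=18  'aababbba'
  #9 SA[9]=7  'aabbbbbbaaaaababbba'
  #10 SA[10]=2  'abaaaaabbbbbbaaaaababbba'
  #11 SA[11]=19  'ababbba'
  #12 SA[12]=21  'abbba'
  #13 SA[13]=8  'abbbbbbaaaaababbba'
  #14 SA[14]=24  'ba'
  #15 SA[15]=14  'baaaaababbba'
  #16 SA[16]=3  'baaaaabbbbbbaaaaababbba'
  #17 SA[17]=0  'baabaaaaabbbbbbaaaaababbba'
  #18 SA[18]=20  'babbba'
  #19 SA[19]=23  'bba'
  #20 SA[20]=13  'bbaaaaababbba'
  #21 SA[21]=22  'bbba'
  #22 SA[22]=12  'bbbaaaaababbba'
  #23 SA[23]=11  'bbbbaaaaababbba'
  #24 SA[24]=10  'bbbbbaaaaababbba'
  #25 SA[25]=9  'bbbbbbaaaaababbba'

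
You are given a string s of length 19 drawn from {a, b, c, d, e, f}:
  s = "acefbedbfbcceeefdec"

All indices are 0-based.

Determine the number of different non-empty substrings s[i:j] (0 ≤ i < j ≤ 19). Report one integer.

173

rank→(start, suffix):
  0 → (0, 'acefbedbfbcceeefdec')
  1 → (9, 'bcceeefdec')
  2 → (4, 'bedbfbcceeefdec')
  3 → (7, 'bfbcceeefdec')
  4 → (18, 'c')
  5 → (10, 'cceeefdec')
  6 → (11, 'ceeefdec')
  7 → (1, 'cefbedbfbcceeefdec')
  8 → (6, 'dbfbcceeefdec')
  9 → (16, 'dec')
  10 → (17, 'ec')
  11 → (5, 'edbfbcceeefdec')
  12 → (12, 'eeefdec')
  13 → (13, 'eefdec')
  14 → (2, 'efbedbfbcceeefdec')
  15 → (14, 'efdec')
  16 → (8, 'fbcceeefdec')
  17 → (3, 'fbedbfbcceeefdec')
  18 → (15, 'fdec')

SA = [0, 9, 4, 7, 18, 10, 11, 1, 6, 16, 17, 5, 12, 13, 2, 14, 8, 3, 15]
i: (SA[i-1],SA[i]) lcp shared
  1: (0,9) 0 ''
  2: (9,4) 1 'b'
  3: (4,7) 1 'b'
  4: (7,18) 0 ''
  5: (18,10) 1 'c'
  6: (10,11) 1 'c'
  7: (11,1) 2 'ce'
  8: (1,6) 0 ''
  9: (6,16) 1 'd'
  10: (16,17) 0 ''
  11: (17,5) 1 'e'
  12: (5,12) 1 'e'
  13: (12,13) 2 'ee'
  14: (13,2) 1 'e'
  15: (2,14) 2 'ef'
  16: (14,8) 0 ''
  17: (8,3) 2 'fb'
  18: (3,15) 1 'f'

n(n+1)/2 = 19·20/2 = 190
Σ LCP = 0 + 0 + 1 + 1 + 0 + 1 + 1 + 2 + 0 + 1 + 0 + 1 + 1 + 2 + 1 + 2 + 0 + 2 + 1 = 17
distinct = 190 − 17 = 173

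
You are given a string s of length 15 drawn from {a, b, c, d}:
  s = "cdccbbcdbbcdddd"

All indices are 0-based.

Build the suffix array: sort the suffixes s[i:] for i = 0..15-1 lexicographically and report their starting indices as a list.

rank | idx | suffix
   0 |   4 | bbcdbbcdddd
   1 |   8 | bbcdddd
   2 |   5 | bcdbbcdddd
   3 |   9 | bcdddd
   4 |   3 | cbbcdbbcdddd
   5 |   2 | ccbbcdbbcdddd
   6 |   6 | cdbbcdddd
   7 |   0 | cdccbbcdbbcdddd
   8 |  10 | cdddd
   9 |  14 | d
  10 |   7 | dbbcdddd
  11 |   1 | dccbbcdbbcdddd
  12 |  13 | dd
  13 |  12 | ddd
  14 |  11 | dddd

[4, 8, 5, 9, 3, 2, 6, 0, 10, 14, 7, 1, 13, 12, 11]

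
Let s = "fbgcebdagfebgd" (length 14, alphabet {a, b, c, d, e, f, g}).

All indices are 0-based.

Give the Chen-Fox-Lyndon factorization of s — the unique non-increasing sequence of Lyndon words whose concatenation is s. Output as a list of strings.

emit factor 1: 'f' (i=0, period=1)
emit factor 2: 'bgce' (i=1, period=4)
emit factor 3: 'bd' (i=5, period=2)
emit factor 4: 'agfebgd' (i=7, period=7)

["f", "bgce", "bd", "agfebgd"]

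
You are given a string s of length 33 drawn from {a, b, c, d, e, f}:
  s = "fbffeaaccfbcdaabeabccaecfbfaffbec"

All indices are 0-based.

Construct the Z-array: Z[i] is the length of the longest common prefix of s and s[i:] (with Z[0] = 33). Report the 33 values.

Z[0]=33
i=1: outside box; Z[1]=0
i=2: outside box; Z[2]=1 grow→box=[2,3)
i=3: outside box; Z[3]=1 grow→box=[3,4)
i=4: outside box; Z[4]=0
i=5: outside box; Z[5]=0
i=6: outside box; Z[6]=0
i=7: outside box; Z[7]=0
i=8: outside box; Z[8]=0
i=9: outside box; Z[9]=2 grow→box=[9,11)
i=10: min(r-i=1, Z[1]=0)=0; Z[10]=0
i=11: outside box; Z[11]=0
i=12: outside box; Z[12]=0
i=13: outside box; Z[13]=0
i=14: outside box; Z[14]=0
i=15: outside box; Z[15]=0
i=16: outside box; Z[16]=0
i=17: outside box; Z[17]=0
i=18: outside box; Z[18]=0
i=19: outside box; Z[19]=0
i=20: outside box; Z[20]=0
i=21: outside box; Z[21]=0
i=22: outside box; Z[22]=0
i=23: outside box; Z[23]=0
i=24: outside box; Z[24]=3 grow→box=[24,27)
i=25: min(r-i=2, Z[1]=0)=0; Z[25]=0
i=26: min(r-i=1, Z[2]=1)=1; Z[26]=1
i=27: outside box; Z[27]=0
i=28: outside box; Z[28]=1 grow→box=[28,29)
i=29: outside box; Z[29]=2 grow→box=[29,31)
i=30: min(r-i=1, Z[1]=0)=0; Z[30]=0
i=31: outside box; Z[31]=0
i=32: outside box; Z[32]=0

[33, 0, 1, 1, 0, 0, 0, 0, 0, 2, 0, 0, 0, 0, 0, 0, 0, 0, 0, 0, 0, 0, 0, 0, 3, 0, 1, 0, 1, 2, 0, 0, 0]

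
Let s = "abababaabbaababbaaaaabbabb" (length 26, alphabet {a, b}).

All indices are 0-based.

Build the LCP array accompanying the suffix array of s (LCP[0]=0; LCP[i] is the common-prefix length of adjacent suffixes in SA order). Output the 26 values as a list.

[0, 4, 3, 2, 3, 5, 1, 3, 5, 4, 2, 3, 5, 4, 0, 1, 3, 4, 2, 4, 3, 4, 1, 2, 4, 3]

rank | idx | suffix
   0 |  16 | aaaaabbabb
   1 |  17 | aaaabbabb
   2 |  18 | aaabbabb
   3 |  10 | aababbaaaaabbabb
   4 |   6 | aabbaababbaaaaabbabb
   5 |  19 | aabbabb
   6 |   4 | abaabbaababbaaaaabbabb
   7 |   2 | ababaabbaababbaaaaabbabb
   8 |   0 | abababaabbaababbaaaaabbabb
   9 |  11 | ababbaaaaabbabb
  10 |  23 | abb
  11 |  13 | abbaaaaabbabb
  12 |   7 | abbaababbaaaaabbabb
  13 |  20 | abbabb
  14 |  25 | b
  15 |  15 | baaaaabbabb
  16 |   9 | baababbaaaaabbabb
  17 |   5 | baabbaababbaaaaabbabb
  18 |   3 | babaabbaababbaaaaabbabb
  19 |   1 | bababaabbaababbaaaaabbabb
  20 |  22 | babb
  21 |  12 | babbaaaaabbabb
  22 |  24 | bb
  23 |  14 | bbaaaaabbabb
  24 |   8 | bbaababbaaaaabbabb
  25 |  21 | bbabb

SA = [16, 17, 18, 10, 6, 19, 4, 2, 0, 11, 23, 13, 7, 20, 25, 15, 9, 5, 3, 1, 22, 12, 24, 14, 8, 21]
[i] adj suffixes → lcp
  [1] 16/17 → 4 ('aaaa')
  [2] 17/18 → 3 ('aaa')
  [3] 18/10 → 2 ('aa')
  [4] 10/6 → 3 ('aab')
  [5] 6/19 → 5 ('aabba')
  [6] 19/4 → 1 ('a')
  [7] 4/2 → 3 ('aba')
  [8] 2/0 → 5 ('ababa')
  [9] 0/11 → 4 ('abab')
  [10] 11/23 → 2 ('ab')
  [11] 23/13 → 3 ('abb')
  [12] 13/7 → 5 ('abbaa')
  [13] 7/20 → 4 ('abba')
  [14] 20/25 → 0 ('')
  [15] 25/15 → 1 ('b')
  [16] 15/9 → 3 ('baa')
  [17] 9/5 → 4 ('baab')
  [18] 5/3 → 2 ('ba')
  [19] 3/1 → 4 ('baba')
  [20] 1/22 → 3 ('bab')
  [21] 22/12 → 4 ('babb')
  [22] 12/24 → 1 ('b')
  [23] 24/14 → 2 ('bb')
  [24] 14/8 → 4 ('bbaa')
  [25] 8/21 → 3 ('bba')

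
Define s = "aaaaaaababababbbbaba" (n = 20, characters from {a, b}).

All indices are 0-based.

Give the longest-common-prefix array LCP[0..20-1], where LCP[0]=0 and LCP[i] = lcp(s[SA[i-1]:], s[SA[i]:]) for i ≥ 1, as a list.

[0, 1, 6, 5, 4, 3, 2, 1, 3, 6, 4, 2, 0, 2, 4, 5, 3, 1, 2, 3]

sorted suffixes:
  #0 SA[0]=19  'a'
  #1 SA[1]=0  'aaaaaaababababbbbaba'
  #2 SA[2]=1  'aaaaaababababbbbaba'
  #3 SA[3]=2  'aaaaababababbbbaba'
  #4 SA[4]=3  'aaaababababbbbaba'
  #5 SA[5]=4  'aaababababbbbaba'
  #6 SA[6]=5  'aababababbbbaba'
  #7 SA[7]=17  'aba'
  #8 SA[8]=6  'ababababbbbaba'
  #9 SA[9]=8  'abababbbbaba'
  #10 SA[10]=10  'ababbbbaba'
  #11 SA[11]=12  'abbbbaba'
  #12 SA[12]=18  'ba'
  #13 SA[13]=16  'baba'
  #14 SA[14]=7  'babababbbbaba'
  #15 SA[15]=9  'bababbbbaba'
  #16 SA[16]=11  'babbbbaba'
  #17 SA[17]=15  'bbaba'
  #18 SA[18]=14  'bbbaba'
  #19 SA[19]=13  'bbbbaba'

SA = [19, 0, 1, 2, 3, 4, 5, 17, 6, 8, 10, 12, 18, 16, 7, 9, 11, 15, 14, 13]
i: (SA[i-1],SA[i]) lcp shared
  1: (19,0) 1 'a'
  2: (0,1) 6 'aaaaaa'
  3: (1,2) 5 'aaaaa'
  4: (2,3) 4 'aaaa'
  5: (3,4) 3 'aaa'
  6: (4,5) 2 'aa'
  7: (5,17) 1 'a'
  8: (17,6) 3 'aba'
  9: (6,8) 6 'ababab'
  10: (8,10) 4 'abab'
  11: (10,12) 2 'ab'
  12: (12,18) 0 ''
  13: (18,16) 2 'ba'
  14: (16,7) 4 'baba'
  15: (7,9) 5 'babab'
  16: (9,11) 3 'bab'
  17: (11,15) 1 'b'
  18: (15,14) 2 'bb'
  19: (14,13) 3 'bbb'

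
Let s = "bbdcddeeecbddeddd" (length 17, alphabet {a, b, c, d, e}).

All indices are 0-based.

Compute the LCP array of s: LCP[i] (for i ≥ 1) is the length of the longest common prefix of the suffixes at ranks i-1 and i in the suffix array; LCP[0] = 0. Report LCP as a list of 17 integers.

[0, 1, 2, 0, 1, 0, 1, 1, 2, 2, 3, 1, 2, 0, 1, 1, 2]

rank→(start, suffix):
  0 → (0, 'bbdcddeeecbddeddd')
  1 → (1, 'bdcddeeecbddeddd')
  2 → (10, 'bddeddd')
  3 → (9, 'cbddeddd')
  4 → (3, 'cddeeecbddeddd')
  5 → (16, 'd')
  6 → (2, 'dcddeeecbddeddd')
  7 → (15, 'dd')
  8 → (14, 'ddd')
  9 → (11, 'ddeddd')
  10 → (4, 'ddeeecbddeddd')
  11 → (12, 'deddd')
  12 → (5, 'deeecbddeddd')
  13 → (8, 'ecbddeddd')
  14 → (13, 'eddd')
  15 → (7, 'eecbddeddd')
  16 → (6, 'eeecbddeddd')

SA = [0, 1, 10, 9, 3, 16, 2, 15, 14, 11, 4, 12, 5, 8, 13, 7, 6]
[i] adj suffixes → lcp
  [1] 0/1 → 1 ('b')
  [2] 1/10 → 2 ('bd')
  [3] 10/9 → 0 ('')
  [4] 9/3 → 1 ('c')
  [5] 3/16 → 0 ('')
  [6] 16/2 → 1 ('d')
  [7] 2/15 → 1 ('d')
  [8] 15/14 → 2 ('dd')
  [9] 14/11 → 2 ('dd')
  [10] 11/4 → 3 ('dde')
  [11] 4/12 → 1 ('d')
  [12] 12/5 → 2 ('de')
  [13] 5/8 → 0 ('')
  [14] 8/13 → 1 ('e')
  [15] 13/7 → 1 ('e')
  [16] 7/6 → 2 ('ee')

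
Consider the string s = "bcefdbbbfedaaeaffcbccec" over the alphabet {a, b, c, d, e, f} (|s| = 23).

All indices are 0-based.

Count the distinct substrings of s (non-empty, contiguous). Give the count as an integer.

sorted suffixes:
  #0 SA[0]=11  'aaeaffcbccec'
  #1 SA[1]=12  'aeaffcbccec'
  #2 SA[2]=14  'affcbccec'
  #3 SA[3]=5  'bbbfedaaeaffcbccec'
  #4 SA[4]=6  'bbfedaaeaffcbccec'
  #5 SA[5]=18  'bccec'
  #6 SA[6]=0  'bcefdbbbfedaaeaffcbccec'
  #7 SA[7]=7  'bfedaaeaffcbccec'
  #8 SA[8]=22  'c'
  #9 SA[9]=17  'cbccec'
  #10 SA[10]=19  'ccec'
  #11 SA[11]=20  'cec'
  #12 SA[12]=1  'cefdbbbfedaaeaffcbccec'
  #13 SA[13]=10  'daaeaffcbccec'
  #14 SA[14]=4  'dbbbfedaaeaffcbccec'
  #15 SA[15]=13  'eaffcbccec'
  #16 SA[16]=21  'ec'
  #17 SA[17]=9  'edaaeaffcbccec'
  #18 SA[18]=2  'efdbbbfedaaeaffcbccec'
  #19 SA[19]=16  'fcbccec'
  #20 SA[20]=3  'fdbbbfedaaeaffcbccec'
  #21 SA[21]=8  'fedaaeaffcbccec'
  #22 SA[22]=15  'ffcbccec'

SA = [11, 12, 14, 5, 6, 18, 0, 7, 22, 17, 19, 20, 1, 10, 4, 13, 21, 9, 2, 16, 3, 8, 15]
i: (SA[i-1],SA[i]) lcp shared
  1: (11,12) 1 'a'
  2: (12,14) 1 'a'
  3: (14,5) 0 ''
  4: (5,6) 2 'bb'
  5: (6,18) 1 'b'
  6: (18,0) 2 'bc'
  7: (0,7) 1 'b'
  8: (7,22) 0 ''
  9: (22,17) 1 'c'
  10: (17,19) 1 'c'
  11: (19,20) 1 'c'
  12: (20,1) 2 'ce'
  13: (1,10) 0 ''
  14: (10,4) 1 'd'
  15: (4,13) 0 ''
  16: (13,21) 1 'e'
  17: (21,9) 1 'e'
  18: (9,2) 1 'e'
  19: (2,16) 0 ''
  20: (16,3) 1 'f'
  21: (3,8) 1 'f'
  22: (8,15) 1 'f'

n(n+1)/2 = 23·24/2 = 276
Σ LCP = 0 + 1 + 1 + 0 + 2 + 1 + 2 + 1 + 0 + 1 + 1 + 1 + 2 + 0 + 1 + 0 + 1 + 1 + 1 + 0 + 1 + 1 + 1 = 20
distinct = 276 − 20 = 256

256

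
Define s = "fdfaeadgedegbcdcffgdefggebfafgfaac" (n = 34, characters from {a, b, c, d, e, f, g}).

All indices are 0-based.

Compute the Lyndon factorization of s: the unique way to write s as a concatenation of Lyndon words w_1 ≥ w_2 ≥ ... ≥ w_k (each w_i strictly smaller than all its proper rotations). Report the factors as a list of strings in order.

["f", "df", "ae", "adgedegbcdcffgdefggebfafgf", "aac"]

emit factor 1: 'f' (i=0, period=1)
emit factor 2: 'df' (i=1, period=2)
emit factor 3: 'ae' (i=3, period=2)
emit factor 4: 'adgedegbcdcffgdefggebfafgf' (i=5, period=26)
emit factor 5: 'aac' (i=31, period=3)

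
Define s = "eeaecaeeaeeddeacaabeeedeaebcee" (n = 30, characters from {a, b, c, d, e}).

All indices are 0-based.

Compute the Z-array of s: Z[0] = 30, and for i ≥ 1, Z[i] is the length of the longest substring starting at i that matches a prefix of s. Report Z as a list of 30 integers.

[30, 1, 0, 1, 0, 0, 4, 1, 0, 2, 1, 0, 0, 1, 0, 0, 0, 0, 0, 2, 2, 1, 0, 1, 0, 1, 0, 0, 2, 1]

Z[0]=30
i=1: i≥r, start 0; Z[1]=1 extend→box=[1,2)
i=2: i≥r, start 0; Z[2]=0
i=3: i≥r, start 0; Z[3]=1 extend→box=[3,4)
i=4: i≥r, start 0; Z[4]=0
i=5: i≥r, start 0; Z[5]=0
i=6: i≥r, start 0; Z[6]=4 extend→box=[6,10)
i=7: min(r-i=3, Z[1]=1)=1; Z[7]=1
i=8: min(r-i=2, Z[2]=0)=0; Z[8]=0
i=9: min(r-i=1, Z[3]=1)=1; Z[9]=2 extend→box=[9,11)
i=10: min(r-i=1, Z[1]=1)=1; Z[10]=1
i=11: i≥r, start 0; Z[11]=0
i=12: i≥r, start 0; Z[12]=0
i=13: i≥r, start 0; Z[13]=1 extend→box=[13,14)
i=14: i≥r, start 0; Z[14]=0
i=15: i≥r, start 0; Z[15]=0
i=16: i≥r, start 0; Z[16]=0
i=17: i≥r, start 0; Z[17]=0
i=18: i≥r, start 0; Z[18]=0
i=19: i≥r, start 0; Z[19]=2 extend→box=[19,21)
i=20: min(r-i=1, Z[1]=1)=1; Z[20]=2 extend→box=[20,22)
i=21: min(r-i=1, Z[1]=1)=1; Z[21]=1
i=22: i≥r, start 0; Z[22]=0
i=23: i≥r, start 0; Z[23]=1 extend→box=[23,24)
i=24: i≥r, start 0; Z[24]=0
i=25: i≥r, start 0; Z[25]=1 extend→box=[25,26)
i=26: i≥r, start 0; Z[26]=0
i=27: i≥r, start 0; Z[27]=0
i=28: i≥r, start 0; Z[28]=2 extend→box=[28,30)
i=29: min(r-i=1, Z[1]=1)=1; Z[29]=1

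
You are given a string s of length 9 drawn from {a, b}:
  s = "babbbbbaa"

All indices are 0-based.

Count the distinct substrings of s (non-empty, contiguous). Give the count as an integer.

31

rank | idx | suffix
   0 |   8 | a
   1 |   7 | aa
   2 |   1 | abbbbbaa
   3 |   6 | baa
   4 |   0 | babbbbbaa
   5 |   5 | bbaa
   6 |   4 | bbbaa
   7 |   3 | bbbbaa
   8 |   2 | bbbbbaa

SA = [8, 7, 1, 6, 0, 5, 4, 3, 2]
[i] adj suffixes → lcp
  [1] 8/7 → 1 ('a')
  [2] 7/1 → 1 ('a')
  [3] 1/6 → 0 ('')
  [4] 6/0 → 2 ('ba')
  [5] 0/5 → 1 ('b')
  [6] 5/4 → 2 ('bb')
  [7] 4/3 → 3 ('bbb')
  [8] 3/2 → 4 ('bbbb')

n(n+1)/2 = 9·10/2 = 45
Σ LCP = 0 + 1 + 1 + 0 + 2 + 1 + 2 + 3 + 4 = 14
distinct = 45 − 14 = 31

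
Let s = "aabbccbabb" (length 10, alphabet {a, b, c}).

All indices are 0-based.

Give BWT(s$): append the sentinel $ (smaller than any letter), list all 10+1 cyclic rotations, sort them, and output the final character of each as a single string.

b$babcaabcb

rank  rotation     last
    0  $aabbccbabb  b
    1  aabbccbabb$  $
    2  abb$aabbccb  b
    3  abbccbabb$a  a
    4  b$aabbccbab  b
    5  babb$aabbcc  c
    6  bb$aabbccba  a
    7  bbccbabb$aa  a
    8  bccbabb$aab  b
    9  cbabb$aabbc  c
   10  ccbabb$aabb  b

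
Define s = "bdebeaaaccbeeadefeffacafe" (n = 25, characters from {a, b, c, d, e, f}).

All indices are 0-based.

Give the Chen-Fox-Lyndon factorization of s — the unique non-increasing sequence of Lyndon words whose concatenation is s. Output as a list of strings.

["bdebe", "aaaccbeeadefeffacafe"]

emit factor 1: 'bdebe' (i=0, period=5)
emit factor 2: 'aaaccbeeadefeffacafe' (i=5, period=20)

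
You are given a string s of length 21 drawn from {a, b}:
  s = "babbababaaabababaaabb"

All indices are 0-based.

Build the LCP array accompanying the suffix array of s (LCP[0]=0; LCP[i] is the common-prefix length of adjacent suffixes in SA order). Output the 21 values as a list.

rank→(start, suffix):
  0 → (8, 'aaabababaaabb')
  1 → (16, 'aaabb')
  2 → (9, 'aabababaaabb')
  3 → (17, 'aabb')
  4 → (6, 'abaaabababaaabb')
  5 → (14, 'abaaabb')
  6 → (4, 'ababaaabababaaabb')
  7 → (12, 'ababaaabb')
  8 → (10, 'abababaaabb')
  9 → (18, 'abb')
  10 → (1, 'abbababaaabababaaabb')
  11 → (20, 'b')
  12 → (7, 'baaabababaaabb')
  13 → (15, 'baaabb')
  14 → (5, 'babaaabababaaabb')
  15 → (13, 'babaaabb')
  16 → (3, 'bababaaabababaaabb')
  17 → (11, 'bababaaabb')
  18 → (0, 'babbababaaabababaaabb')
  19 → (19, 'bb')
  20 → (2, 'bbababaaabababaaabb')

SA = [8, 16, 9, 17, 6, 14, 4, 12, 10, 18, 1, 20, 7, 15, 5, 13, 3, 11, 0, 19, 2]
rank  pair      lcp
   1  s[8:],s[16:]  4  'aaab'
   2  s[16:],s[9:]  2  'aa'
   3  s[9:],s[17:]  3  'aab'
   4  s[17:],s[6:]  1  'a'
   5  s[6:],s[14:]  6  'abaaab'
   6  s[14:],s[4:]  3  'aba'
   7  s[4:],s[12:]  8  'ababaaab'
   8  s[12:],s[10:]  5  'ababa'
   9  s[10:],s[18:]  2  'ab'
  10  s[18:],s[1:]  3  'abb'
  11  s[1:],s[20:]  0  ''
  12  s[20:],s[7:]  1  'b'
  13  s[7:],s[15:]  5  'baaab'
  14  s[15:],s[5:]  2  'ba'
  15  s[5:],s[13:]  7  'babaaab'
  16  s[13:],s[3:]  4  'baba'
  17  s[3:],s[11:]  9  'bababaaab'
  18  s[11:],s[0:]  3  'bab'
  19  s[0:],s[19:]  1  'b'
  20  s[19:],s[2:]  2  'bb'

[0, 4, 2, 3, 1, 6, 3, 8, 5, 2, 3, 0, 1, 5, 2, 7, 4, 9, 3, 1, 2]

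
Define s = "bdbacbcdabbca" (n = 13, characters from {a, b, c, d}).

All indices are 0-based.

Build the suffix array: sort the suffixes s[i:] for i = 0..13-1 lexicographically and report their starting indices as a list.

[12, 8, 3, 2, 9, 10, 5, 0, 11, 4, 6, 7, 1]

rank | idx | suffix
   0 |  12 | a
   1 |   8 | abbca
   2 |   3 | acbcdabbca
   3 |   2 | bacbcdabbca
   4 |   9 | bbca
   5 |  10 | bca
   6 |   5 | bcdabbca
   7 |   0 | bdbacbcdabbca
   8 |  11 | ca
   9 |   4 | cbcdabbca
  10 |   6 | cdabbca
  11 |   7 | dabbca
  12 |   1 | dbacbcdabbca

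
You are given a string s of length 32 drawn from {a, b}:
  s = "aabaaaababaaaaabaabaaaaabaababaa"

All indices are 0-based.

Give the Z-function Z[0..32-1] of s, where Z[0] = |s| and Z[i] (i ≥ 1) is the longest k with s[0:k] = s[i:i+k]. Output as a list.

Z[0]=32
i=1: i≥r, start 0; Z[1]=1 grow→box=[1,2)
i=2: i≥r, start 0; Z[2]=0
i=3: i≥r, start 0; Z[3]=2 grow→box=[3,5)
i=4: min(r-i=1, Z[1]=1)=1; Z[4]=2 grow→box=[4,6)
i=5: min(r-i=1, Z[1]=1)=1; Z[5]=4 grow→box=[5,9)
i=6: min(r-i=3, Z[1]=1)=1; Z[6]=1
i=7: min(r-i=2, Z[2]=0)=0; Z[7]=0
i=8: min(r-i=1, Z[3]=2)=1; Z[8]=1
i=9: i≥r, start 0; Z[9]=0
i=10: i≥r, start 0; Z[10]=2 grow→box=[10,12)
i=11: min(r-i=1, Z[1]=1)=1; Z[11]=2 grow→box=[11,13)
i=12: min(r-i=1, Z[1]=1)=1; Z[12]=2 grow→box=[12,14)
i=13: min(r-i=1, Z[1]=1)=1; Z[13]=5 grow→box=[13,18)
i=14: min(r-i=4, Z[1]=1)=1; Z[14]=1
i=15: min(r-i=3, Z[2]=0)=0; Z[15]=0
i=16: min(r-i=2, Z[3]=2)=2; Z[16]=7 grow→box=[16,23)
i=17: min(r-i=6, Z[1]=1)=1; Z[17]=1
i=18: min(r-i=5, Z[2]=0)=0; Z[18]=0
i=19: min(r-i=4, Z[3]=2)=2; Z[19]=2
i=20: min(r-i=3, Z[4]=2)=2; Z[20]=2
i=21: min(r-i=2, Z[5]=4)=2; Z[21]=2
i=22: min(r-i=1, Z[6]=1)=1; Z[22]=5 grow→box=[22,27)
i=23: min(r-i=4, Z[1]=1)=1; Z[23]=1
i=24: min(r-i=3, Z[2]=0)=0; Z[24]=0
i=25: min(r-i=2, Z[3]=2)=2; Z[25]=4 grow→box=[25,29)
i=26: min(r-i=3, Z[1]=1)=1; Z[26]=1
i=27: min(r-i=2, Z[2]=0)=0; Z[27]=0
i=28: min(r-i=1, Z[3]=2)=1; Z[28]=1
i=29: i≥r, start 0; Z[29]=0
i=30: i≥r, start 0; Z[30]=2 grow→box=[30,32)
i=31: min(r-i=1, Z[1]=1)=1; Z[31]=1

[32, 1, 0, 2, 2, 4, 1, 0, 1, 0, 2, 2, 2, 5, 1, 0, 7, 1, 0, 2, 2, 2, 5, 1, 0, 4, 1, 0, 1, 0, 2, 1]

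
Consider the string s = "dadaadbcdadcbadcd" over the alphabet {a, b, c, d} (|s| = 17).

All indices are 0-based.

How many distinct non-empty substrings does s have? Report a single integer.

sorted suffixes:
  #0 SA[0]=3  'aadbcdadcbadcd'
  #1 SA[1]=1  'adaadbcdadcbadcd'
  #2 SA[2]=4  'adbcdadcbadcd'
  #3 SA[3]=9  'adcbadcd'
  #4 SA[4]=13  'adcd'
  #5 SA[5]=12  'badcd'
  #6 SA[6]=6  'bcdadcbadcd'
  #7 SA[7]=11  'cbadcd'
  #8 SA[8]=15  'cd'
  #9 SA[9]=7  'cdadcbadcd'
  #10 SA[10]=16  'd'
  #11 SA[11]=2  'daadbcdadcbadcd'
  #12 SA[12]=0  'dadaadbcdadcbadcd'
  #13 SA[13]=8  'dadcbadcd'
  #14 SA[14]=5  'dbcdadcbadcd'
  #15 SA[15]=10  'dcbadcd'
  #16 SA[16]=14  'dcd'

SA = [3, 1, 4, 9, 13, 12, 6, 11, 15, 7, 16, 2, 0, 8, 5, 10, 14]
i: (SA[i-1],SA[i]) lcp shared
  1: (3,1) 1 'a'
  2: (1,4) 2 'ad'
  3: (4,9) 2 'ad'
  4: (9,13) 3 'adc'
  5: (13,12) 0 ''
  6: (12,6) 1 'b'
  7: (6,11) 0 ''
  8: (11,15) 1 'c'
  9: (15,7) 2 'cd'
  10: (7,16) 0 ''
  11: (16,2) 1 'd'
  12: (2,0) 2 'da'
  13: (0,8) 3 'dad'
  14: (8,5) 1 'd'
  15: (5,10) 1 'd'
  16: (10,14) 2 'dc'

n(n+1)/2 = 17·18/2 = 153
Σ LCP = 0 + 1 + 2 + 2 + 3 + 0 + 1 + 0 + 1 + 2 + 0 + 1 + 2 + 3 + 1 + 1 + 2 = 22
distinct = 153 − 22 = 131

131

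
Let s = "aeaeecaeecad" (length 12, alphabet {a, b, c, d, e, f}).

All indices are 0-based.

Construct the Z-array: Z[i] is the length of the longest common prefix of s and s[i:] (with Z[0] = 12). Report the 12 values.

[12, 0, 2, 0, 0, 0, 2, 0, 0, 0, 1, 0]

Z[0]=12
i=1: i≥r, start 0; Z[1]=0
i=2: i≥r, start 0; Z[2]=2 scan→box=[2,4)
i=3: min(r-i=1, Z[1]=0)=0; Z[3]=0
i=4: i≥r, start 0; Z[4]=0
i=5: i≥r, start 0; Z[5]=0
i=6: i≥r, start 0; Z[6]=2 scan→box=[6,8)
i=7: min(r-i=1, Z[1]=0)=0; Z[7]=0
i=8: i≥r, start 0; Z[8]=0
i=9: i≥r, start 0; Z[9]=0
i=10: i≥r, start 0; Z[10]=1 scan→box=[10,11)
i=11: i≥r, start 0; Z[11]=0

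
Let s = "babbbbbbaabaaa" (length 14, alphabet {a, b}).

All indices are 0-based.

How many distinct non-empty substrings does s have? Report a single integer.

77

rank | idx | suffix
   0 |  13 | a
   1 |  12 | aa
   2 |  11 | aaa
   3 |   8 | aabaaa
   4 |   9 | abaaa
   5 |   1 | abbbbbbaabaaa
   6 |  10 | baaa
   7 |   7 | baabaaa
   8 |   0 | babbbbbbaabaaa
   9 |   6 | bbaabaaa
  10 |   5 | bbbaabaaa
  11 |   4 | bbbbaabaaa
  12 |   3 | bbbbbaabaaa
  13 |   2 | bbbbbbaabaaa

SA = [13, 12, 11, 8, 9, 1, 10, 7, 0, 6, 5, 4, 3, 2]
i: (SA[i-1],SA[i]) lcp shared
  1: (13,12) 1 'a'
  2: (12,11) 2 'aa'
  3: (11,8) 2 'aa'
  4: (8,9) 1 'a'
  5: (9,1) 2 'ab'
  6: (1,10) 0 ''
  7: (10,7) 3 'baa'
  8: (7,0) 2 'ba'
  9: (0,6) 1 'b'
  10: (6,5) 2 'bb'
  11: (5,4) 3 'bbb'
  12: (4,3) 4 'bbbb'
  13: (3,2) 5 'bbbbb'

n(n+1)/2 = 14·15/2 = 105
Σ LCP = 0 + 1 + 2 + 2 + 1 + 2 + 0 + 3 + 2 + 1 + 2 + 3 + 4 + 5 = 28
distinct = 105 − 28 = 77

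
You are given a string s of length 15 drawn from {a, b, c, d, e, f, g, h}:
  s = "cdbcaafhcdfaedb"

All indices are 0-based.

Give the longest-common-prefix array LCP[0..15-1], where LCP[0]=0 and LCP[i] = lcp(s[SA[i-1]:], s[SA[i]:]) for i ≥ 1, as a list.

sorted suffixes:
  #0 SA[0]=4  'aafhcdfaedb'
  #1 SA[1]=11  'aedb'
  #2 SA[2]=5  'afhcdfaedb'
  #3 SA[3]=14  'b'
  #4 SA[4]=2  'bcaafhcdfaedb'
  #5 SA[5]=3  'caafhcdfaedb'
  #6 SA[6]=0  'cdbcaafhcdfaedb'
  #7 SA[7]=8  'cdfaedb'
  #8 SA[8]=13  'db'
  #9 SA[9]=1  'dbcaafhcdfaedb'
  #10 SA[10]=9  'dfaedb'
  #11 SA[11]=12  'edb'
  #12 SA[12]=10  'faedb'
  #13 SA[13]=6  'fhcdfaedb'
  #14 SA[14]=7  'hcdfaedb'

SA = [4, 11, 5, 14, 2, 3, 0, 8, 13, 1, 9, 12, 10, 6, 7]
[i] adj suffixes → lcp
  [1] 4/11 → 1 ('a')
  [2] 11/5 → 1 ('a')
  [3] 5/14 → 0 ('')
  [4] 14/2 → 1 ('b')
  [5] 2/3 → 0 ('')
  [6] 3/0 → 1 ('c')
  [7] 0/8 → 2 ('cd')
  [8] 8/13 → 0 ('')
  [9] 13/1 → 2 ('db')
  [10] 1/9 → 1 ('d')
  [11] 9/12 → 0 ('')
  [12] 12/10 → 0 ('')
  [13] 10/6 → 1 ('f')
  [14] 6/7 → 0 ('')

[0, 1, 1, 0, 1, 0, 1, 2, 0, 2, 1, 0, 0, 1, 0]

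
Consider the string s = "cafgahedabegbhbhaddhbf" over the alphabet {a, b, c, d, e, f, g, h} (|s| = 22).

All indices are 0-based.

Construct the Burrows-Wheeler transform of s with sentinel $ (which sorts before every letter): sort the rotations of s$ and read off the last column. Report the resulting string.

fdhcgahhg$eadhbbafebdba

rank  rotation                 last
    0  $cafgahedabegbhbhaddhbf  f
    1  abegbhbhaddhbf$cafgahed  d
    2  addhbf$cafgahedabegbhbh  h
    3  afgahedabegbhbhaddhbf$c  c
    4  ahedabegbhbhaddhbf$cafg  g
    5  begbhbhaddhbf$cafgaheda  a
    6  bf$cafgahedabegbhbhaddh  h
    7  bhaddhbf$cafgahedabegbh  h
    8  bhbhaddhbf$cafgahedabeg  g
    9  cafgahedabegbhbhaddhbf$  $
   10  dabegbhbhaddhbf$cafgahe  e
   11  ddhbf$cafgahedabegbhbha  a
   12  dhbf$cafgahedabegbhbhad  d
   13  edabegbhbhaddhbf$cafgah  h
   14  egbhbhaddhbf$cafgahedab  b
   15  f$cafgahedabegbhbhaddhb  b
   16  fgahedabegbhbhaddhbf$ca  a
   17  gahedabegbhbhaddhbf$caf  f
   18  gbhbhaddhbf$cafgahedabe  e
   19  haddhbf$cafgahedabegbhb  b
   20  hbf$cafgahedabegbhbhadd  d
   21  hbhaddhbf$cafgahedabegb  b
   22  hedabegbhbhaddhbf$cafga  a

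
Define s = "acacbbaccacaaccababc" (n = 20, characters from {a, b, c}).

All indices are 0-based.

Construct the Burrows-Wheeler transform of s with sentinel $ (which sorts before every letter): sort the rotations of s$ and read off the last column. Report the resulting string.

rank  rotation               last
    0  $acacbbaccacaaccababc  c
    1  aaccababc$acacbbaccac  c
    2  ababc$acacbbaccacaacc  c
    3  abc$acacbbaccacaaccab  b
    4  acaaccababc$acacbbacc  c
    5  acacbbaccacaaccababc$  $
    6  acbbaccacaaccababc$ac  c
    7  accababc$acacbbaccaca  a
    8  accacaaccababc$acacbb  b
    9  babc$acacbbaccacaacca  a
   10  baccacaaccababc$acacb  b
   11  bbaccacaaccababc$acac  c
   12  bc$acacbbaccacaaccaba  a
   13  c$acacbbaccacaaccabab  b
   14  caaccababc$acacbbacca  a
   15  cababc$acacbbaccacaac  c
   16  cacaaccababc$acacbbac  c
   17  cacbbaccacaaccababc$a  a
   18  cbbaccacaaccababc$aca  a
   19  ccababc$acacbbaccacaa  a
   20  ccacaaccababc$acacbba  a

cccbc$cababcabaccaaaa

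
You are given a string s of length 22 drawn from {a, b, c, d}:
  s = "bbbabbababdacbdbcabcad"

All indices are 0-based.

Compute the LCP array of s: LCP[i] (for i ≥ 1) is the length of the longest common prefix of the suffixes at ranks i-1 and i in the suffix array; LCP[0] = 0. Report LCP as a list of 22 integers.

[0, 2, 2, 2, 1, 1, 0, 3, 3, 1, 4, 2, 1, 3, 1, 2, 0, 2, 1, 0, 1, 1]

rank | idx | suffix
   0 |   6 | ababdacbdbcabcad
   1 |   3 | abbababdacbdbcabcad
   2 |  17 | abcad
   3 |   8 | abdacbdbcabcad
   4 |  11 | acbdbcabcad
   5 |  20 | ad
   6 |   5 | bababdacbdbcabcad
   7 |   2 | babbababdacbdbcabcad
   8 |   7 | babdacbdbcabcad
   9 |   4 | bbababdacbdbcabcad
  10 |   1 | bbabbababdacbdbcabcad
  11 |   0 | bbbabbababdacbdbcabcad
  12 |  15 | bcabcad
  13 |  18 | bcad
  14 |   9 | bdacbdbcabcad
  15 |  13 | bdbcabcad
  16 |  16 | cabcad
  17 |  19 | cad
  18 |  12 | cbdbcabcad
  19 |  21 | d
  20 |  10 | dacbdbcabcad
  21 |  14 | dbcabcad

SA = [6, 3, 17, 8, 11, 20, 5, 2, 7, 4, 1, 0, 15, 18, 9, 13, 16, 19, 12, 21, 10, 14]
rank  pair      lcp
   1  s[6:],s[3:]  2  'ab'
   2  s[3:],s[17:]  2  'ab'
   3  s[17:],s[8:]  2  'ab'
   4  s[8:],s[11:]  1  'a'
   5  s[11:],s[20:]  1  'a'
   6  s[20:],s[5:]  0  ''
   7  s[5:],s[2:]  3  'bab'
   8  s[2:],s[7:]  3  'bab'
   9  s[7:],s[4:]  1  'b'
  10  s[4:],s[1:]  4  'bbab'
  11  s[1:],s[0:]  2  'bb'
  12  s[0:],s[15:]  1  'b'
  13  s[15:],s[18:]  3  'bca'
  14  s[18:],s[9:]  1  'b'
  15  s[9:],s[13:]  2  'bd'
  16  s[13:],s[16:]  0  ''
  17  s[16:],s[19:]  2  'ca'
  18  s[19:],s[12:]  1  'c'
  19  s[12:],s[21:]  0  ''
  20  s[21:],s[10:]  1  'd'
  21  s[10:],s[14:]  1  'd'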